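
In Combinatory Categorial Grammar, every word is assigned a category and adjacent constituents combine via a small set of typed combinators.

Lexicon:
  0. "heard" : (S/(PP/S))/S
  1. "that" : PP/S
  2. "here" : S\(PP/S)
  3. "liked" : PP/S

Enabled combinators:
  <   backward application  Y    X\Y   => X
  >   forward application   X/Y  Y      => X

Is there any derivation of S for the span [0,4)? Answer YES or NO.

YES

[0,4] S   >
  [0,3] S/(PP/S)   >
    [0,1] "heard" : (S/(PP/S))/S
    [1,3] S   <
      [1,2] "that" : PP/S
      [2,3] "here" : S\(PP/S)
  [3,4] "liked" : PP/S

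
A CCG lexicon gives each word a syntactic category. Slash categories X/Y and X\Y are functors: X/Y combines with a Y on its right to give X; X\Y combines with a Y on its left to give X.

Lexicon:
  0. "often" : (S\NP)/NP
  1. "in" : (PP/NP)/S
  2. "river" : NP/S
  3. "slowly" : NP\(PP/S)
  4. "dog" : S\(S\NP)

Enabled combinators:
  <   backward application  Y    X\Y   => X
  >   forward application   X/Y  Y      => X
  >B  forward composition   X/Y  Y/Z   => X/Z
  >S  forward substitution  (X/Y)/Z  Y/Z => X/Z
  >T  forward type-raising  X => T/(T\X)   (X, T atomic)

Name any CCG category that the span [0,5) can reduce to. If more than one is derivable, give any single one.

S

[0,5] S   <
  [0,4] S\NP   >
    [0,1] "often" : (S\NP)/NP
    [1,4] NP   <
      [1,3] PP/S   >S
        [1,2] "in" : (PP/NP)/S
        [2,3] "river" : NP/S
      [3,4] "slowly" : NP\(PP/S)
  [4,5] "dog" : S\(S\NP)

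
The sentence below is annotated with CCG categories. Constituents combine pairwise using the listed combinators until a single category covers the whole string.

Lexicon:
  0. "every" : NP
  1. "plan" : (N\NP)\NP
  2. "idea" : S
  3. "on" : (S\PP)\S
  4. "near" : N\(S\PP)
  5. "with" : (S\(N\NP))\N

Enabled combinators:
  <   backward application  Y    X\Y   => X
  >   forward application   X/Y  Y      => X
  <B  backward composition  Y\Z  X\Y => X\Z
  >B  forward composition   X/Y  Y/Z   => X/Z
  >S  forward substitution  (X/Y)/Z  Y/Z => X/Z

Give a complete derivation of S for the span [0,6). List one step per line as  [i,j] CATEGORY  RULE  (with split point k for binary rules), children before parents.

[0,6] S   <
  [0,1] "every" : NP
  [1,6] S\NP   <B
    [1,2] "plan" : (N\NP)\NP
    [2,6] S\(N\NP)   <
      [2,5] N   <
        [2,3] "idea" : S
        [3,5] N\S   <B
          [3,4] "on" : (S\PP)\S
          [4,5] "near" : N\(S\PP)
      [5,6] "with" : (S\(N\NP))\N

[0,1] NP  lex  "every"
[1,2] (N\NP)\NP  lex  "plan"
[2,3] S  lex  "idea"
[3,4] (S\PP)\S  lex  "on"
[4,5] N\(S\PP)  lex  "near"
[3,5] N\S  <B  k=4
[2,5] N  <  k=3
[5,6] (S\(N\NP))\N  lex  "with"
[2,6] S\(N\NP)  <  k=5
[1,6] S\NP  <B  k=2
[0,6] S  <  k=1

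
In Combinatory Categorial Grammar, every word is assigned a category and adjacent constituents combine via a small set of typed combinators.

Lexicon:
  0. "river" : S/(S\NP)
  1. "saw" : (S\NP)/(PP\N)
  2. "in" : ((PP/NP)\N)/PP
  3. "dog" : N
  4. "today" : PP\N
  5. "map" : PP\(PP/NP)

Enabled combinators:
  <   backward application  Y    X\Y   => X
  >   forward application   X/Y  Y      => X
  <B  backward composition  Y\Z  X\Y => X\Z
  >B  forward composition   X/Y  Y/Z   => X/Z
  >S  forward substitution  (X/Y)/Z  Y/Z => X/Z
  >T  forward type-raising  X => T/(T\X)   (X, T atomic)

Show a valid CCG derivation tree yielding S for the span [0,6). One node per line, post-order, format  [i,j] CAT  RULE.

[0,1] S/(S\NP)  lex  "river"
[1,2] (S\NP)/(PP\N)  lex  "saw"
[2,3] ((PP/NP)\N)/PP  lex  "in"
[3,4] N  lex  "dog"
[4,5] PP\N  lex  "today"
[3,5] PP  <  k=4
[2,5] (PP/NP)\N  >  k=3
[5,6] PP\(PP/NP)  lex  "map"
[2,6] PP\N  <B  k=5
[1,6] S\NP  >  k=2
[0,6] S  >  k=1

[0,6] S   >
  [0,1] "river" : S/(S\NP)
  [1,6] S\NP   >
    [1,2] "saw" : (S\NP)/(PP\N)
    [2,6] PP\N   <B
      [2,5] (PP/NP)\N   >
        [2,3] "in" : ((PP/NP)\N)/PP
        [3,5] PP   <
          [3,4] "dog" : N
          [4,5] "today" : PP\N
      [5,6] "map" : PP\(PP/NP)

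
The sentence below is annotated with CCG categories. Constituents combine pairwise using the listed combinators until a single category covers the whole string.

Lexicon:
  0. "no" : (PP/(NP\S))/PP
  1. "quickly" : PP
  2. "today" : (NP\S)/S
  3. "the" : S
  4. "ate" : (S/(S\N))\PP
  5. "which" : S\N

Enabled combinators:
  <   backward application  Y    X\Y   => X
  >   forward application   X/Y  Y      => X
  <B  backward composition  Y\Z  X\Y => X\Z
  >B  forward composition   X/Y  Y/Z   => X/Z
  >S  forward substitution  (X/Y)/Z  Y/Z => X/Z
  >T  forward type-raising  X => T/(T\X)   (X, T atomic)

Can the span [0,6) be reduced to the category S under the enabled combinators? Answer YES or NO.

[0,6] S   >
  [0,5] S/(S\N)   <
    [0,4] PP   >
      [0,2] PP/(NP\S)   >
        [0,1] "no" : (PP/(NP\S))/PP
        [1,2] "quickly" : PP
      [2,4] NP\S   >
        [2,3] "today" : (NP\S)/S
        [3,4] "the" : S
    [4,5] "ate" : (S/(S\N))\PP
  [5,6] "which" : S\N

YES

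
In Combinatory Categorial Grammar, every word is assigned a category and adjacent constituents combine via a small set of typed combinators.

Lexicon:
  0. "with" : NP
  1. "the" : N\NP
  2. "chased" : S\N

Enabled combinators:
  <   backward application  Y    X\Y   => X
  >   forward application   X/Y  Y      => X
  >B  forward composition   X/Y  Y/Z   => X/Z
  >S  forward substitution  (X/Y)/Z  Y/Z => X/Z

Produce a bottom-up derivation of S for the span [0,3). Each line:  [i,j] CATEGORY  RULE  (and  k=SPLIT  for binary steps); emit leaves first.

[0,3] S   <
  [0,2] N   <
    [0,1] "with" : NP
    [1,2] "the" : N\NP
  [2,3] "chased" : S\N

[0,1] NP  lex  "with"
[1,2] N\NP  lex  "the"
[0,2] N  <  k=1
[2,3] S\N  lex  "chased"
[0,3] S  <  k=2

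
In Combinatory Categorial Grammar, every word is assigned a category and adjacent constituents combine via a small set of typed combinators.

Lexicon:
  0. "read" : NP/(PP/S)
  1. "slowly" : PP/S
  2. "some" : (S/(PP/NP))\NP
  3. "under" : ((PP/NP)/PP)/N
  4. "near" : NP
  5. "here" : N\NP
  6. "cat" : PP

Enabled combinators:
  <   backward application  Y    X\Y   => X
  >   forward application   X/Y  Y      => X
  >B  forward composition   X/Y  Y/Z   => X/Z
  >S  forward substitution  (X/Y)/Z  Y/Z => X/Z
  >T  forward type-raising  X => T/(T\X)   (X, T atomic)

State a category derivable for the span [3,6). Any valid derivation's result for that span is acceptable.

(PP/NP)/PP

[0,7] S   >
  [0,3] S/(PP/NP)   <
    [0,2] NP   >
      [0,1] "read" : NP/(PP/S)
      [1,2] "slowly" : PP/S
    [2,3] "some" : (S/(PP/NP))\NP
  [3,7] PP/NP   >
    [3,6] (PP/NP)/PP   >
      [3,4] "under" : ((PP/NP)/PP)/N
      [4,6] N   <
        [4,5] "near" : NP
        [5,6] "here" : N\NP
    [6,7] "cat" : PP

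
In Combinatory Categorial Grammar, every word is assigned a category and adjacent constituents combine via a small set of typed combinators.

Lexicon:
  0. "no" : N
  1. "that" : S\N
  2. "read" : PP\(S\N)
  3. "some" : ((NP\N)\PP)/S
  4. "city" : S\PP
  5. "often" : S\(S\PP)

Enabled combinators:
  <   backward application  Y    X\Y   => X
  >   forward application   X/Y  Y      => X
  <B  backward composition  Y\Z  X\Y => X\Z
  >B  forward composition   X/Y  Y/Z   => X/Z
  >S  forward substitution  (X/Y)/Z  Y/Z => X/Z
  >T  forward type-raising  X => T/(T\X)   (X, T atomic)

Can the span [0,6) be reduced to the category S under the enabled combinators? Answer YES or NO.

N S\N PP\(S\N) ((NP\N)\PP)/S S\PP S\(S\PP)
CKY chart[0,6] = {N/(N\NP), NP, NP/(NP\NP), PP/(PP\NP), S/(S\NP)}; S ∉ chart

NO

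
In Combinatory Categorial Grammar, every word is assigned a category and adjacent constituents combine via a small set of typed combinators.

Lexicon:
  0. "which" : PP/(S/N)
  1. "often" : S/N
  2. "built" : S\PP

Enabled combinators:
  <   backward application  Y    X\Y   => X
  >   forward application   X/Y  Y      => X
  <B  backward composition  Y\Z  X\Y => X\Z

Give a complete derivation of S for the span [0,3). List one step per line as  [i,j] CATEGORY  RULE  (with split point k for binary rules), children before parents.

[0,3] S   <
  [0,2] PP   >
    [0,1] "which" : PP/(S/N)
    [1,2] "often" : S/N
  [2,3] "built" : S\PP

[0,1] PP/(S/N)  lex  "which"
[1,2] S/N  lex  "often"
[0,2] PP  >  k=1
[2,3] S\PP  lex  "built"
[0,3] S  <  k=2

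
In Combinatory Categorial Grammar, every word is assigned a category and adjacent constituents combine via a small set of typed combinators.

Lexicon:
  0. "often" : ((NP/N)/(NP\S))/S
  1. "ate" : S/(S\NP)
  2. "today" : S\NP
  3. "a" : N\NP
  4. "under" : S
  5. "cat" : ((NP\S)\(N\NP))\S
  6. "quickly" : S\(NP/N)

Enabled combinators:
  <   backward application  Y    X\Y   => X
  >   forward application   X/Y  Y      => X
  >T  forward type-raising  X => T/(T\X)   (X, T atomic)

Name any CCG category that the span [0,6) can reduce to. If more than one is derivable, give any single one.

[0,7] S   <
  [0,6] NP/N   >
    [0,3] (NP/N)/(NP\S)   >
      [0,1] "often" : ((NP/N)/(NP\S))/S
      [1,3] S   >
        [1,2] "ate" : S/(S\NP)
        [2,3] "today" : S\NP
    [3,6] NP\S   <
      [3,4] "a" : N\NP
      [4,6] (NP\S)\(N\NP)   <
        [4,5] "under" : S
        [5,6] "cat" : ((NP\S)\(N\NP))\S
  [6,7] "quickly" : S\(NP/N)

NP/N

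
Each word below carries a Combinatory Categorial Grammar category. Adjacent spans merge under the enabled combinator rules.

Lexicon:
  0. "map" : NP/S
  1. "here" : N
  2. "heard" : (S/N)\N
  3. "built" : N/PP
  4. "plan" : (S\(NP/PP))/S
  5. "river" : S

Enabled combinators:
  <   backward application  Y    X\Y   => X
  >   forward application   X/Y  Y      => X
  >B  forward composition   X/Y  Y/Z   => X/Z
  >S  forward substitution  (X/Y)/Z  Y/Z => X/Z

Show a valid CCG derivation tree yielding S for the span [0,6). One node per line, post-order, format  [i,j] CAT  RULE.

[0,1] NP/S  lex  "map"
[1,2] N  lex  "here"
[2,3] (S/N)\N  lex  "heard"
[1,3] S/N  <  k=2
[0,3] NP/N  >B  k=1
[3,4] N/PP  lex  "built"
[0,4] NP/PP  >B  k=3
[4,5] (S\(NP/PP))/S  lex  "plan"
[5,6] S  lex  "river"
[4,6] S\(NP/PP)  >  k=5
[0,6] S  <  k=4

[0,6] S   <
  [0,4] NP/PP   >B
    [0,3] NP/N   >B
      [0,1] "map" : NP/S
      [1,3] S/N   <
        [1,2] "here" : N
        [2,3] "heard" : (S/N)\N
    [3,4] "built" : N/PP
  [4,6] S\(NP/PP)   >
    [4,5] "plan" : (S\(NP/PP))/S
    [5,6] "river" : S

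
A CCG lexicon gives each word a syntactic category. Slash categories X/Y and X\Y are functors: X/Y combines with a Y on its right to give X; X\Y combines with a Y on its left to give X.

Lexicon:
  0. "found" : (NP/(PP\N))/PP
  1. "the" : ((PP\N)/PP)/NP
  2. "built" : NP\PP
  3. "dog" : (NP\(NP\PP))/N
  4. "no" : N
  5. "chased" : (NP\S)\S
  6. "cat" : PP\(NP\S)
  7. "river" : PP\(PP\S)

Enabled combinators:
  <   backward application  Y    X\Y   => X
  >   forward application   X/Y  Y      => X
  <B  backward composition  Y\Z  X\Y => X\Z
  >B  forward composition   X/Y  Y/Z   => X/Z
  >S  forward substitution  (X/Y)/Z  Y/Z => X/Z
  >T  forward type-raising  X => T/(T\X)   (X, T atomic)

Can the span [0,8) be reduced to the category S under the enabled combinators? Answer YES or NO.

NO

(NP/(PP\N))/PP ((PP\N)/PP)/NP NP\PP (NP\(NP\PP))/N N (NP\S)\S PP\(NP\S) PP\(PP\S)
CKY chart[0,8] = {N/(N\NP), NP, NP/(NP\NP), NP/(PP\PP), PP/(PP\NP), S/(S\NP)}; S ∉ chart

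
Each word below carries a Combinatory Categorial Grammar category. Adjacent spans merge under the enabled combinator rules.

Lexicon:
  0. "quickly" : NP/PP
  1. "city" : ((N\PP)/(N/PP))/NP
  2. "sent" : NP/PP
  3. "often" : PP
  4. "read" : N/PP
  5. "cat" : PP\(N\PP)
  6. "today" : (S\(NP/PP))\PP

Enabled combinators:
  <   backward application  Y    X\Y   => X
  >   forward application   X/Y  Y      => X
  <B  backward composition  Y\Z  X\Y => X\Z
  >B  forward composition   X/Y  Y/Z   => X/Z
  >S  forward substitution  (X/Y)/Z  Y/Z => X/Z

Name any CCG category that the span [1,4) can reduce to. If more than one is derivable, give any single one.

[0,7] S   <
  [0,1] "quickly" : NP/PP
  [1,7] S\(NP/PP)   <
    [1,6] PP   <
      [1,5] N\PP   >
        [1,4] (N\PP)/(N/PP)   >
          [1,2] "city" : ((N\PP)/(N/PP))/NP
          [2,4] NP   >
            [2,3] "sent" : NP/PP
            [3,4] "often" : PP
        [4,5] "read" : N/PP
      [5,6] "cat" : PP\(N\PP)
    [6,7] "today" : (S\(NP/PP))\PP

(N\PP)/(N/PP)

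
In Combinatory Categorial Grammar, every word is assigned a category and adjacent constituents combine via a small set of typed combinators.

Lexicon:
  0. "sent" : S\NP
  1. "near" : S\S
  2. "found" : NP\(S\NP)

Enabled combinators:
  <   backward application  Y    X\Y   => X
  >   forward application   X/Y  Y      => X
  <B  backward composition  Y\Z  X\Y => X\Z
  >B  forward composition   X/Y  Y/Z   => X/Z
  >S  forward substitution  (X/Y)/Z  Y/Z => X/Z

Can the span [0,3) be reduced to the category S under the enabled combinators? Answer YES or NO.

S\NP S\S NP\(S\NP)
CKY chart[0,3] = {NP}; S ∉ chart

NO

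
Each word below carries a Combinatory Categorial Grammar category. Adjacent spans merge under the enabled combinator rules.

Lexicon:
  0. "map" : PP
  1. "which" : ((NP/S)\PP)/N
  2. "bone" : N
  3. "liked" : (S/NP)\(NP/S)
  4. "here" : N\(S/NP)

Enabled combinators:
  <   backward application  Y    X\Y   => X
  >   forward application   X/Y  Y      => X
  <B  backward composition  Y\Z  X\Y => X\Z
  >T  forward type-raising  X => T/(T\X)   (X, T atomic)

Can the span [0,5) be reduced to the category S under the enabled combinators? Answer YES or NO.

NO

PP ((NP/S)\PP)/N N (S/NP)\(NP/S) N\(S/NP)
CKY chart[0,5] = {N, N/(N\N), NP/(NP\N), PP/(PP\N), S/(S\N)}; S ∉ chart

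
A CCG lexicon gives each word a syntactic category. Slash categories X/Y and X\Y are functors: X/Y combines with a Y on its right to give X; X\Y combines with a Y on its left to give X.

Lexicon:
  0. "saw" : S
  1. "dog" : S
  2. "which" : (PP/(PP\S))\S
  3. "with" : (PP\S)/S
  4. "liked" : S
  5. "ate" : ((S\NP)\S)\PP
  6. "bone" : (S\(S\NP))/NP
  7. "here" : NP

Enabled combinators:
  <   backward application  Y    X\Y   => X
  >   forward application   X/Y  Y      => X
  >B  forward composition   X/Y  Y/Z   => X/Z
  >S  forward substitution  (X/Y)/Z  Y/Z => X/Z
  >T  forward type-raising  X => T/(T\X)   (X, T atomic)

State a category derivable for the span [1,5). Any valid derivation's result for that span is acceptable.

PP

[0,8] S   <
  [0,6] S\NP   <
    [0,1] "saw" : S
    [1,6] (S\NP)\S   <
      [1,5] PP   >
        [1,3] PP/(PP\S)   <
          [1,2] "dog" : S
          [2,3] "which" : (PP/(PP\S))\S
        [3,5] PP\S   >
          [3,4] "with" : (PP\S)/S
          [4,5] "liked" : S
      [5,6] "ate" : ((S\NP)\S)\PP
  [6,8] S\(S\NP)   >
    [6,7] "bone" : (S\(S\NP))/NP
    [7,8] "here" : NP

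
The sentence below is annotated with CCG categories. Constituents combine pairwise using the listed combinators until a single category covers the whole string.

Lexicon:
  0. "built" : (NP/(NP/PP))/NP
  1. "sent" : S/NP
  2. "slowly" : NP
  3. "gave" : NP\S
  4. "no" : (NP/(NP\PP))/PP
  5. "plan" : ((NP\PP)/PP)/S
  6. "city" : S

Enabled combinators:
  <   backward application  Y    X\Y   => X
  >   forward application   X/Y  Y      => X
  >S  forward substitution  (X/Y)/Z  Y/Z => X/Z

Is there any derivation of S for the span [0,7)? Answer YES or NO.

NO

(NP/(NP/PP))/NP S/NP NP NP\S (NP/(NP\PP))/PP ((NP\PP)/PP)/S S
CKY chart[0,7] = {NP}; S ∉ chart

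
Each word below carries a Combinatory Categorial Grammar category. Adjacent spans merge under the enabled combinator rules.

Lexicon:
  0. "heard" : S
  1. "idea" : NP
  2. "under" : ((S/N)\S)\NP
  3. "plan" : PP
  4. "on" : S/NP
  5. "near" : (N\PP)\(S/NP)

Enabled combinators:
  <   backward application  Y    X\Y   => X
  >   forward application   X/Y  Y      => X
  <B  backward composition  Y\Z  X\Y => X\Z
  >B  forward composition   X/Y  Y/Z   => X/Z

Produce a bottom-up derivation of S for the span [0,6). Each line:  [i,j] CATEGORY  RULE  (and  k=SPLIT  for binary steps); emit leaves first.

[0,1] S  lex  "heard"
[1,2] NP  lex  "idea"
[2,3] ((S/N)\S)\NP  lex  "under"
[1,3] (S/N)\S  <  k=2
[0,3] S/N  <  k=1
[3,4] PP  lex  "plan"
[4,5] S/NP  lex  "on"
[5,6] (N\PP)\(S/NP)  lex  "near"
[4,6] N\PP  <  k=5
[3,6] N  <  k=4
[0,6] S  >  k=3

[0,6] S   >
  [0,3] S/N   <
    [0,1] "heard" : S
    [1,3] (S/N)\S   <
      [1,2] "idea" : NP
      [2,3] "under" : ((S/N)\S)\NP
  [3,6] N   <
    [3,4] "plan" : PP
    [4,6] N\PP   <
      [4,5] "on" : S/NP
      [5,6] "near" : (N\PP)\(S/NP)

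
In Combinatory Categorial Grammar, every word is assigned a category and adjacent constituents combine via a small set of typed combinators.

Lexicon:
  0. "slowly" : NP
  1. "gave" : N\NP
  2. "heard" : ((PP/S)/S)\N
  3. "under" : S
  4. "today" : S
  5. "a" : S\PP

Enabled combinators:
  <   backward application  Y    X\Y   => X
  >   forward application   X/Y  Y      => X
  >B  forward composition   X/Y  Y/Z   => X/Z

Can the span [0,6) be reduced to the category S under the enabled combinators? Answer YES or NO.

YES

[0,6] S   <
  [0,5] PP   >
    [0,4] PP/S   >
      [0,3] (PP/S)/S   <
        [0,2] N   <
          [0,1] "slowly" : NP
          [1,2] "gave" : N\NP
        [2,3] "heard" : ((PP/S)/S)\N
      [3,4] "under" : S
    [4,5] "today" : S
  [5,6] "a" : S\PP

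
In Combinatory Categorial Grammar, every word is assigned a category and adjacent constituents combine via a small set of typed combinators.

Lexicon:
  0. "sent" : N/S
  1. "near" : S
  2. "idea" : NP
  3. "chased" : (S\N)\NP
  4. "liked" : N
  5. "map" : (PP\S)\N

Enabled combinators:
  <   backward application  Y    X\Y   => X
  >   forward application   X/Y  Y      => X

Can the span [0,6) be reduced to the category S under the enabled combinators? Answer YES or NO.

N/S S NP (S\N)\NP N (PP\S)\N
CKY chart[0,6] = {PP}; S ∉ chart

NO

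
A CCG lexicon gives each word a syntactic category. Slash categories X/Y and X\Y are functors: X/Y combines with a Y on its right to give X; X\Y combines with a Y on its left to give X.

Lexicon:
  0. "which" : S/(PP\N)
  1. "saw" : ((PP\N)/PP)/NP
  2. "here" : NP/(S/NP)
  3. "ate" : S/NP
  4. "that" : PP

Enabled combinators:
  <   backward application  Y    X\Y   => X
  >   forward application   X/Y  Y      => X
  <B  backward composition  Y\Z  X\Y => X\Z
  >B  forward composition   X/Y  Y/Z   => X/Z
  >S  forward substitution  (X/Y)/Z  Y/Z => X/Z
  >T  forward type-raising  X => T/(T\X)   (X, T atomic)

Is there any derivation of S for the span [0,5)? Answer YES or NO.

[0,5] S   >
  [0,1] "which" : S/(PP\N)
  [1,5] PP\N   >
    [1,4] (PP\N)/PP   >
      [1,2] "saw" : ((PP\N)/PP)/NP
      [2,4] NP   >
        [2,3] "here" : NP/(S/NP)
        [3,4] "ate" : S/NP
    [4,5] "that" : PP

YES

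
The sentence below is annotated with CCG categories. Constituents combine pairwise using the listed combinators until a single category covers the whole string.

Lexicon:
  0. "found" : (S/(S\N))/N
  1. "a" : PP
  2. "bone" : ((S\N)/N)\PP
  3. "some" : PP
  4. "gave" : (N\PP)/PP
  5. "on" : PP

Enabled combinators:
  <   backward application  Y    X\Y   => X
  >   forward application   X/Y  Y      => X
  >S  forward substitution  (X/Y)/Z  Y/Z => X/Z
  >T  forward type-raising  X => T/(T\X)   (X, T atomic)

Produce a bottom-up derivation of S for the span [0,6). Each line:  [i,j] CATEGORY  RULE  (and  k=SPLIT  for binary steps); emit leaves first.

[0,6] S   >
  [0,3] S/N   >S
    [0,1] "found" : (S/(S\N))/N
    [1,3] (S\N)/N   <
      [1,2] "a" : PP
      [2,3] "bone" : ((S\N)/N)\PP
  [3,6] N   <
    [3,4] "some" : PP
    [4,6] N\PP   >
      [4,5] "gave" : (N\PP)/PP
      [5,6] "on" : PP

[0,1] (S/(S\N))/N  lex  "found"
[1,2] PP  lex  "a"
[2,3] ((S\N)/N)\PP  lex  "bone"
[1,3] (S\N)/N  <  k=2
[0,3] S/N  >S  k=1
[3,4] PP  lex  "some"
[4,5] (N\PP)/PP  lex  "gave"
[5,6] PP  lex  "on"
[4,6] N\PP  >  k=5
[3,6] N  <  k=4
[0,6] S  >  k=3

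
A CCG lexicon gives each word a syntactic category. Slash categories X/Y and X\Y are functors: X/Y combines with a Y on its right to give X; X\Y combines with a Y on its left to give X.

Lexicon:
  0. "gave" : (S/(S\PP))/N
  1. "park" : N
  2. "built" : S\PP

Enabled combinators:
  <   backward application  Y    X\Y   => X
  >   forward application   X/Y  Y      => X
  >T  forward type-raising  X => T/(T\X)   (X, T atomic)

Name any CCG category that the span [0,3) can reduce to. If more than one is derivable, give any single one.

[0,3] S   >
  [0,2] S/(S\PP)   >
    [0,1] "gave" : (S/(S\PP))/N
    [1,2] "park" : N
  [2,3] "built" : S\PP

S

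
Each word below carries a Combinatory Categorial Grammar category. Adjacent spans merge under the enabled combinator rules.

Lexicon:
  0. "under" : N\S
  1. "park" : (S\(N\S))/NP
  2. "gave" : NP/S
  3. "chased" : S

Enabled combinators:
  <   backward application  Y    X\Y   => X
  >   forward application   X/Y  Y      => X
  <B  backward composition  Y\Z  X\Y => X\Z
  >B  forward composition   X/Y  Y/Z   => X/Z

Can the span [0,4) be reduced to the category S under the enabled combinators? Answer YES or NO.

[0,4] S   <
  [0,1] "under" : N\S
  [1,4] S\(N\S)   >
    [1,2] "park" : (S\(N\S))/NP
    [2,4] NP   >
      [2,3] "gave" : NP/S
      [3,4] "chased" : S

YES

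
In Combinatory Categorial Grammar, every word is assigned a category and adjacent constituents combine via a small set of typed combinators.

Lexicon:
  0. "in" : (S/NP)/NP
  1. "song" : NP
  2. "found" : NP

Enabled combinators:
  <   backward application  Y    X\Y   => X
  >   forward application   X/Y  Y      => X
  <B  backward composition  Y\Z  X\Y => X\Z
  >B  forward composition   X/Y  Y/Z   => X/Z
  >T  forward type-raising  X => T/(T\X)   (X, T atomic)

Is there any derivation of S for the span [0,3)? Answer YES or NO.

[0,3] S   >
  [0,2] S/NP   >
    [0,1] "in" : (S/NP)/NP
    [1,2] "song" : NP
  [2,3] "found" : NP

YES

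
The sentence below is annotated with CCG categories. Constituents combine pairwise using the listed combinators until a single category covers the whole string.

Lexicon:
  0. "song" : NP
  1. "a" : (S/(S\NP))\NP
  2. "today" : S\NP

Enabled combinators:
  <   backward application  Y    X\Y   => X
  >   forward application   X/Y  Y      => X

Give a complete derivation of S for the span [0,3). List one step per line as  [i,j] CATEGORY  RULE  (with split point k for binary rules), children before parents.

[0,3] S   >
  [0,2] S/(S\NP)   <
    [0,1] "song" : NP
    [1,2] "a" : (S/(S\NP))\NP
  [2,3] "today" : S\NP

[0,1] NP  lex  "song"
[1,2] (S/(S\NP))\NP  lex  "a"
[0,2] S/(S\NP)  <  k=1
[2,3] S\NP  lex  "today"
[0,3] S  >  k=2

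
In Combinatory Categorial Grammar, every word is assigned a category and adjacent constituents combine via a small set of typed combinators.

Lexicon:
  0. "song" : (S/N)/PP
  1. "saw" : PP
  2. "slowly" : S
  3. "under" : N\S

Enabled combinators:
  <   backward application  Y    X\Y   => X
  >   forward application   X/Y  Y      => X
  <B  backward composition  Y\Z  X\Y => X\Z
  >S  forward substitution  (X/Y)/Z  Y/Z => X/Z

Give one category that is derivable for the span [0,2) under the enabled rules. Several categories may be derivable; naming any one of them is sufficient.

[0,4] S   >
  [0,2] S/N   >
    [0,1] "song" : (S/N)/PP
    [1,2] "saw" : PP
  [2,4] N   <
    [2,3] "slowly" : S
    [3,4] "under" : N\S

S/N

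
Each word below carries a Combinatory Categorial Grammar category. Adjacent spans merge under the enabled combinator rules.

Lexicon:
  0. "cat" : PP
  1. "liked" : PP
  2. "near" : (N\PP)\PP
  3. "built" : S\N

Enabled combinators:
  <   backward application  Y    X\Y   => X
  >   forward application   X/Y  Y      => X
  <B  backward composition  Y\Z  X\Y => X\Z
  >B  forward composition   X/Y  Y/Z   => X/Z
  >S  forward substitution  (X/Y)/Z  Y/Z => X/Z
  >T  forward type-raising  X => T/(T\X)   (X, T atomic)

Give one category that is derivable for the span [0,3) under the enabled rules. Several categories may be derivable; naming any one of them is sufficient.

[0,4] S   <
  [0,3] N   <
    [0,1] "cat" : PP
    [1,3] N\PP   <
      [1,2] "liked" : PP
      [2,3] "near" : (N\PP)\PP
  [3,4] "built" : S\N

N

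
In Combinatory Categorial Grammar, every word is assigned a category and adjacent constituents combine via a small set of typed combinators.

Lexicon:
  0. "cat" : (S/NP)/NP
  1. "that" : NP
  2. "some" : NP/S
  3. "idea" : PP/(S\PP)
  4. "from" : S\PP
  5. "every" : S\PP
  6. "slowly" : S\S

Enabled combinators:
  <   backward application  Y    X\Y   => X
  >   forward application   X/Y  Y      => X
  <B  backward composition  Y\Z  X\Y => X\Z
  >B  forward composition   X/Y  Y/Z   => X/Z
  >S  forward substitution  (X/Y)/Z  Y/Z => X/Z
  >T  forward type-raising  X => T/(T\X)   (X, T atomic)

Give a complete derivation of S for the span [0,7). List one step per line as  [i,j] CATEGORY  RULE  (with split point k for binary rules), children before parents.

[0,1] (S/NP)/NP  lex  "cat"
[1,2] NP  lex  "that"
[0,2] S/NP  >  k=1
[2,3] NP/S  lex  "some"
[3,4] PP/(S\PP)  lex  "idea"
[4,5] S\PP  lex  "from"
[3,5] PP  >  k=4
[5,6] S\PP  lex  "every"
[6,7] S\S  lex  "slowly"
[5,7] S\PP  <B  k=6
[3,7] S  <  k=5
[2,7] NP  >  k=3
[0,7] S  >  k=2

[0,7] S   >
  [0,2] S/NP   >
    [0,1] "cat" : (S/NP)/NP
    [1,2] "that" : NP
  [2,7] NP   >
    [2,3] "some" : NP/S
    [3,7] S   <
      [3,5] PP   >
        [3,4] "idea" : PP/(S\PP)
        [4,5] "from" : S\PP
      [5,7] S\PP   <B
        [5,6] "every" : S\PP
        [6,7] "slowly" : S\S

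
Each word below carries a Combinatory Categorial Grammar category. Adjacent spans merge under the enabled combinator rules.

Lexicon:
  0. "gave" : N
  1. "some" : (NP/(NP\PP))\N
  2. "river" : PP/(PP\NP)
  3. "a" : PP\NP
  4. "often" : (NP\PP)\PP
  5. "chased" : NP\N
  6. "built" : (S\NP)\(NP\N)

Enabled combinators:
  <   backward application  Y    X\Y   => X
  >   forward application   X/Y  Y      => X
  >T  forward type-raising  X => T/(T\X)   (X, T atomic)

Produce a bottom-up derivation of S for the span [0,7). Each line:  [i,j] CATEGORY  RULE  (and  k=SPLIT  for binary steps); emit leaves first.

[0,7] S   <
  [0,5] NP   >
    [0,2] NP/(NP\PP)   <
      [0,1] "gave" : N
      [1,2] "some" : (NP/(NP\PP))\N
    [2,5] NP\PP   <
      [2,4] PP   >
        [2,3] "river" : PP/(PP\NP)
        [3,4] "a" : PP\NP
      [4,5] "often" : (NP\PP)\PP
  [5,7] S\NP   <
    [5,6] "chased" : NP\N
    [6,7] "built" : (S\NP)\(NP\N)

[0,1] N  lex  "gave"
[1,2] (NP/(NP\PP))\N  lex  "some"
[0,2] NP/(NP\PP)  <  k=1
[2,3] PP/(PP\NP)  lex  "river"
[3,4] PP\NP  lex  "a"
[2,4] PP  >  k=3
[4,5] (NP\PP)\PP  lex  "often"
[2,5] NP\PP  <  k=4
[0,5] NP  >  k=2
[5,6] NP\N  lex  "chased"
[6,7] (S\NP)\(NP\N)  lex  "built"
[5,7] S\NP  <  k=6
[0,7] S  <  k=5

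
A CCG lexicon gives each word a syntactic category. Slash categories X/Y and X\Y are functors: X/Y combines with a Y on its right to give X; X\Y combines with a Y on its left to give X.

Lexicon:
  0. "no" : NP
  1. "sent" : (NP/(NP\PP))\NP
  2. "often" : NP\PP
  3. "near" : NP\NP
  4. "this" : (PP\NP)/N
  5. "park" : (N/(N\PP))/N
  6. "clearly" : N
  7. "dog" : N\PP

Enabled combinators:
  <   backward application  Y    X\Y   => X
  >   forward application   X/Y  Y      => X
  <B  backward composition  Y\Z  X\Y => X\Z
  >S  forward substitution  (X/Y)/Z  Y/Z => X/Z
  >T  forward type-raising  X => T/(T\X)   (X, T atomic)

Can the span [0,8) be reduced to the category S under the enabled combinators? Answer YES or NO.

NO

NP (NP/(NP\PP))\NP NP\PP NP\NP (PP\NP)/N (N/(N\PP))/N N N\PP
CKY chart[0,8] = {N/(N\PP), NP/(NP\PP), PP, PP/(PP\PP), S/(S\PP)}; S ∉ chart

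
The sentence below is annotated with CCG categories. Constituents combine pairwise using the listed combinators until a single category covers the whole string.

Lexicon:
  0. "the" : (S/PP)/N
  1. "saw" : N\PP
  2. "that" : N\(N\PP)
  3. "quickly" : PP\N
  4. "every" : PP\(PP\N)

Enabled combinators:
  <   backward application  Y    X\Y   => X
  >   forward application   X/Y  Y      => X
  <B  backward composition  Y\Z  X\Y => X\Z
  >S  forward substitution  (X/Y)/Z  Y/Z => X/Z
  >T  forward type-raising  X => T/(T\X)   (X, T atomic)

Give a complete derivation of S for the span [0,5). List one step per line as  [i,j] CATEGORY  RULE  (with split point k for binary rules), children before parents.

[0,5] S   >
  [0,3] S/PP   >
    [0,1] "the" : (S/PP)/N
    [1,3] N   <
      [1,2] "saw" : N\PP
      [2,3] "that" : N\(N\PP)
  [3,5] PP   <
    [3,4] "quickly" : PP\N
    [4,5] "every" : PP\(PP\N)

[0,1] (S/PP)/N  lex  "the"
[1,2] N\PP  lex  "saw"
[2,3] N\(N\PP)  lex  "that"
[1,3] N  <  k=2
[0,3] S/PP  >  k=1
[3,4] PP\N  lex  "quickly"
[4,5] PP\(PP\N)  lex  "every"
[3,5] PP  <  k=4
[0,5] S  >  k=3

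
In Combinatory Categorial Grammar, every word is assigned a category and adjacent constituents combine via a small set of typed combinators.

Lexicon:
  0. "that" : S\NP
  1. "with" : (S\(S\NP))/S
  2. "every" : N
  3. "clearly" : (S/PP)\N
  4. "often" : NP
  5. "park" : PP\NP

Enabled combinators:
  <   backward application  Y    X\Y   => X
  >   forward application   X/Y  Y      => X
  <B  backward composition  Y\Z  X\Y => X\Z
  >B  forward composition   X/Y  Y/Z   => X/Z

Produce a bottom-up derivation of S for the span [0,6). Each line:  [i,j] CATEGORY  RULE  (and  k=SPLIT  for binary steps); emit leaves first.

[0,6] S   <
  [0,1] "that" : S\NP
  [1,6] S\(S\NP)   >
    [1,2] "with" : (S\(S\NP))/S
    [2,6] S   >
      [2,4] S/PP   <
        [2,3] "every" : N
        [3,4] "clearly" : (S/PP)\N
      [4,6] PP   <
        [4,5] "often" : NP
        [5,6] "park" : PP\NP

[0,1] S\NP  lex  "that"
[1,2] (S\(S\NP))/S  lex  "with"
[2,3] N  lex  "every"
[3,4] (S/PP)\N  lex  "clearly"
[2,4] S/PP  <  k=3
[4,5] NP  lex  "often"
[5,6] PP\NP  lex  "park"
[4,6] PP  <  k=5
[2,6] S  >  k=4
[1,6] S\(S\NP)  >  k=2
[0,6] S  <  k=1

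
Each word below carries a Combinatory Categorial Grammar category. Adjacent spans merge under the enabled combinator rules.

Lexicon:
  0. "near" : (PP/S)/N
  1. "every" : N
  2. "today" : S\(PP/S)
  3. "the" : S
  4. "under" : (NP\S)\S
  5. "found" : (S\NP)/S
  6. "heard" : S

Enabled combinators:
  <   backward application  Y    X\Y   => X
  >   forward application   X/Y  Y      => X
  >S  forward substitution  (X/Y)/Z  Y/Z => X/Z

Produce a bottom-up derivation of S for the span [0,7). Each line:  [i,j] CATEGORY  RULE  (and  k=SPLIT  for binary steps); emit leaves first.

[0,7] S   <
  [0,5] NP   <
    [0,3] S   <
      [0,2] PP/S   >
        [0,1] "near" : (PP/S)/N
        [1,2] "every" : N
      [2,3] "today" : S\(PP/S)
    [3,5] NP\S   <
      [3,4] "the" : S
      [4,5] "under" : (NP\S)\S
  [5,7] S\NP   >
    [5,6] "found" : (S\NP)/S
    [6,7] "heard" : S

[0,1] (PP/S)/N  lex  "near"
[1,2] N  lex  "every"
[0,2] PP/S  >  k=1
[2,3] S\(PP/S)  lex  "today"
[0,3] S  <  k=2
[3,4] S  lex  "the"
[4,5] (NP\S)\S  lex  "under"
[3,5] NP\S  <  k=4
[0,5] NP  <  k=3
[5,6] (S\NP)/S  lex  "found"
[6,7] S  lex  "heard"
[5,7] S\NP  >  k=6
[0,7] S  <  k=5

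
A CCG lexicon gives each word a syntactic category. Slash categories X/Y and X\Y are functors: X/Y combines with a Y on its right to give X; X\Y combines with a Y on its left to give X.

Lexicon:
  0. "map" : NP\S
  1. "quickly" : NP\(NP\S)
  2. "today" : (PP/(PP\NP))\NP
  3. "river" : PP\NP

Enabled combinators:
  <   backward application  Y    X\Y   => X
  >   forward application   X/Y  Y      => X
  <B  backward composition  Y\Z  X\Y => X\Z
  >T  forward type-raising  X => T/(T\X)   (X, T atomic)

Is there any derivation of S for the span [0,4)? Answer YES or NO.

NP\S NP\(NP\S) (PP/(PP\NP))\NP PP\NP
CKY chart[0,4] = {N/(N\PP), NP/(NP\PP), PP, PP/(PP\PP), S/(S\PP)}; S ∉ chart

NO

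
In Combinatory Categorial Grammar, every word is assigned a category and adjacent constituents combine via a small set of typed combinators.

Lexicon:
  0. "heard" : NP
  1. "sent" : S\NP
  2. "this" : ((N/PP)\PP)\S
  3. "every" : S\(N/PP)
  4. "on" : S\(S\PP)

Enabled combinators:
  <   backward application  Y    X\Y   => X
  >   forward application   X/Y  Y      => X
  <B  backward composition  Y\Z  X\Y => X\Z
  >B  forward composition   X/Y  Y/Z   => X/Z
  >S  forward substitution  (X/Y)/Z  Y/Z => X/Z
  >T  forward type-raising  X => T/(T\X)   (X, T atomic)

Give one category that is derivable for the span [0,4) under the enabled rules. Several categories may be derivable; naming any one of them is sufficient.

[0,5] S   <
  [0,4] S\PP   <B
    [0,3] (N/PP)\PP   <
      [0,2] S   <
        [0,1] "heard" : NP
        [1,2] "sent" : S\NP
      [2,3] "this" : ((N/PP)\PP)\S
    [3,4] "every" : S\(N/PP)
  [4,5] "on" : S\(S\PP)

S\PP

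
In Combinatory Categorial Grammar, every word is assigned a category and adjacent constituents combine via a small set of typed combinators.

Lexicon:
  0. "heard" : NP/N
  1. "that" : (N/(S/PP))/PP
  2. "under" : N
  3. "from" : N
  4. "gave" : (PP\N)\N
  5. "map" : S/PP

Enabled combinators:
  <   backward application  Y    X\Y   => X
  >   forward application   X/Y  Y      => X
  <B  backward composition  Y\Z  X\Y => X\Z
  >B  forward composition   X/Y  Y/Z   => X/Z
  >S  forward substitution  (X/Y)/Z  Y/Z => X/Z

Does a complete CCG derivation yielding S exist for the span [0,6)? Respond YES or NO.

NP/N (N/(S/PP))/PP N N (PP\N)\N S/PP
CKY chart[0,6] = {NP}; S ∉ chart

NO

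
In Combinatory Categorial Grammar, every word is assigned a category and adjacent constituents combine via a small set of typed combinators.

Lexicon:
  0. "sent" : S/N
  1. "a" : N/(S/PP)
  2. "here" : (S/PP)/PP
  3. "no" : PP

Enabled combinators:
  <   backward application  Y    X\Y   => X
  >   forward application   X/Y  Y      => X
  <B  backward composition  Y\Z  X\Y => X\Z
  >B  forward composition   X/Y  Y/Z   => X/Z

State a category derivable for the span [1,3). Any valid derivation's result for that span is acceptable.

N/PP

[0,4] S   >
  [0,1] "sent" : S/N
  [1,4] N   >
    [1,3] N/PP   >B
      [1,2] "a" : N/(S/PP)
      [2,3] "here" : (S/PP)/PP
    [3,4] "no" : PP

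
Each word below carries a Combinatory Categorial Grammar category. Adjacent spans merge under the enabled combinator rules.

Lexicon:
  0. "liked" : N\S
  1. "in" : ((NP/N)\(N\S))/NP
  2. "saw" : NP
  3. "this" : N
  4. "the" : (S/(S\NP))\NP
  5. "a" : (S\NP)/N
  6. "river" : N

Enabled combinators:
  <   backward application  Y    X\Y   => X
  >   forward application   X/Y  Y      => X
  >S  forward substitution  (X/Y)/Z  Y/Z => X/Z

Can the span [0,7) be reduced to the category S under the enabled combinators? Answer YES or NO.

YES

[0,7] S   >
  [0,5] S/(S\NP)   <
    [0,4] NP   >
      [0,3] NP/N   <
        [0,1] "liked" : N\S
        [1,3] (NP/N)\(N\S)   >
          [1,2] "in" : ((NP/N)\(N\S))/NP
          [2,3] "saw" : NP
      [3,4] "this" : N
    [4,5] "the" : (S/(S\NP))\NP
  [5,7] S\NP   >
    [5,6] "a" : (S\NP)/N
    [6,7] "river" : N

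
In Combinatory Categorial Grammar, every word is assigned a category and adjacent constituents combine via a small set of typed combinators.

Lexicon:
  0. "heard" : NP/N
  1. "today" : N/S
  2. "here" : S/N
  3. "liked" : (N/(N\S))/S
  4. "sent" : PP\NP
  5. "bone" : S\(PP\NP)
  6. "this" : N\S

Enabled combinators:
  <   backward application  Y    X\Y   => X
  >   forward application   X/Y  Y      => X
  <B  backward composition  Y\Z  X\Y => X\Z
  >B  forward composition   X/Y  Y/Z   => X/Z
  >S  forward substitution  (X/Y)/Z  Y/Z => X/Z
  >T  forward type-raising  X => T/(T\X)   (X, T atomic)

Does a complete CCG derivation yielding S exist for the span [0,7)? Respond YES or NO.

NP/N N/S S/N (N/(N\S))/S PP\NP S\(PP\NP) N\S
CKY chart[0,7] = {N/(N\NP), NP, NP/(NP\NP), NP/(N\N), NP/(S\S), PP/(PP\NP), S/(S\NP)}; S ∉ chart

NO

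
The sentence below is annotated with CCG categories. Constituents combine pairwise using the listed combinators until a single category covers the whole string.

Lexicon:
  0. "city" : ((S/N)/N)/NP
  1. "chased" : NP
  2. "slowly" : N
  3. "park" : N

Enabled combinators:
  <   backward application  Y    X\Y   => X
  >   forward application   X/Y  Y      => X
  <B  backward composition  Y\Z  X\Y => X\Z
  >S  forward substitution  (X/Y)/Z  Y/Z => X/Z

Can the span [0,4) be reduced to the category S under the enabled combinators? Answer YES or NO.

[0,4] S   >
  [0,3] S/N   >
    [0,2] (S/N)/N   >
      [0,1] "city" : ((S/N)/N)/NP
      [1,2] "chased" : NP
    [2,3] "slowly" : N
  [3,4] "park" : N

YES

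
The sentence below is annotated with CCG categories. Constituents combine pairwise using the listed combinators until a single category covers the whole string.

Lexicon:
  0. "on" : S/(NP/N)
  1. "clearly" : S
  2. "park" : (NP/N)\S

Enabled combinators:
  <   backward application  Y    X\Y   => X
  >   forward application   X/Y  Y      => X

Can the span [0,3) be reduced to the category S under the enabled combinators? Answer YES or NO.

YES

[0,3] S   >
  [0,1] "on" : S/(NP/N)
  [1,3] NP/N   <
    [1,2] "clearly" : S
    [2,3] "park" : (NP/N)\S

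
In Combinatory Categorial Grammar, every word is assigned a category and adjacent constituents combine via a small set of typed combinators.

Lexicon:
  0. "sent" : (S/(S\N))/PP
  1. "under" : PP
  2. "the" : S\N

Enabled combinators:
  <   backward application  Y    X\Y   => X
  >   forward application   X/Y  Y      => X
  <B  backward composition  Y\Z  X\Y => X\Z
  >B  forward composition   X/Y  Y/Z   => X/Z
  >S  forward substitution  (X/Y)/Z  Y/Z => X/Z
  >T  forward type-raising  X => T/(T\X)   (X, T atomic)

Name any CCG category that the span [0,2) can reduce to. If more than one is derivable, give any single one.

S/(S\N)

[0,3] S   >
  [0,2] S/(S\N)   >
    [0,1] "sent" : (S/(S\N))/PP
    [1,2] "under" : PP
  [2,3] "the" : S\N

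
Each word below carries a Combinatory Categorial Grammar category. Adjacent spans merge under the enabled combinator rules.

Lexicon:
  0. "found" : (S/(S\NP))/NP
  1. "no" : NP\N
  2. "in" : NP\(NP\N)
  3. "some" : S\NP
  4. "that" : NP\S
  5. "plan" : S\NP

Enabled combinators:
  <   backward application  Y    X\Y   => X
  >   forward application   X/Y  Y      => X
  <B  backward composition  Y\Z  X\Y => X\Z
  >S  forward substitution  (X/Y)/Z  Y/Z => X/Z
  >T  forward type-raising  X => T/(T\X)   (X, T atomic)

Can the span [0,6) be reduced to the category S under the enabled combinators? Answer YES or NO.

YES

[0,6] S   >
  [0,3] S/(S\NP)   >
    [0,1] "found" : (S/(S\NP))/NP
    [1,3] NP   <
      [1,2] "no" : NP\N
      [2,3] "in" : NP\(NP\N)
  [3,6] S\NP   <B
    [3,4] "some" : S\NP
    [4,6] S\S   <B
      [4,5] "that" : NP\S
      [5,6] "plan" : S\NP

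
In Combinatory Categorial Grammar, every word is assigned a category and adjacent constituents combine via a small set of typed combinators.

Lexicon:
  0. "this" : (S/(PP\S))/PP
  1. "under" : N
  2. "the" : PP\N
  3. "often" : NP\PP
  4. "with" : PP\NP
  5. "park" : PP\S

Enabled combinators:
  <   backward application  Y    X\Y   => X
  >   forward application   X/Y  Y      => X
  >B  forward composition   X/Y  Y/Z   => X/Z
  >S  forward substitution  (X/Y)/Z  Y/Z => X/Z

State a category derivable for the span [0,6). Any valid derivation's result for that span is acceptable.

[0,6] S   >
  [0,5] S/(PP\S)   >
    [0,1] "this" : (S/(PP\S))/PP
    [1,5] PP   <
      [1,4] NP   <
        [1,3] PP   <
          [1,2] "under" : N
          [2,3] "the" : PP\N
        [3,4] "often" : NP\PP
      [4,5] "with" : PP\NP
  [5,6] "park" : PP\S

S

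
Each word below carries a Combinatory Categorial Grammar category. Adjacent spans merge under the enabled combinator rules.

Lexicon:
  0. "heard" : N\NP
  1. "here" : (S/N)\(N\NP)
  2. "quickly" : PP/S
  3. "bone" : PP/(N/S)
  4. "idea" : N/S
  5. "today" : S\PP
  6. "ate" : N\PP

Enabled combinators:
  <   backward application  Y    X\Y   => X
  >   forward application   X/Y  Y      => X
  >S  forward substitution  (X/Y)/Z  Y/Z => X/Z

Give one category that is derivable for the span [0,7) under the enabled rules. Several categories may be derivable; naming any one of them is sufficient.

S

[0,7] S   >
  [0,2] S/N   <
    [0,1] "heard" : N\NP
    [1,2] "here" : (S/N)\(N\NP)
  [2,7] N   <
    [2,6] PP   >
      [2,3] "quickly" : PP/S
      [3,6] S   <
        [3,5] PP   >
          [3,4] "bone" : PP/(N/S)
          [4,5] "idea" : N/S
        [5,6] "today" : S\PP
    [6,7] "ate" : N\PP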